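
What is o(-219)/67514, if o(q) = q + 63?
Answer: -78/33757 ≈ -0.0023106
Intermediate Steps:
o(q) = 63 + q
o(-219)/67514 = (63 - 219)/67514 = -156*1/67514 = -78/33757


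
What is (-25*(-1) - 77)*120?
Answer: -6240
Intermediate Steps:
(-25*(-1) - 77)*120 = (25 - 77)*120 = -52*120 = -6240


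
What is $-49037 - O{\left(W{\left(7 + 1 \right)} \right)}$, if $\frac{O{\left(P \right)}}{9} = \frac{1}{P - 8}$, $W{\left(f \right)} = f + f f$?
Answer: $- \frac{3138377}{64} \approx -49037.0$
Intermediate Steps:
$W{\left(f \right)} = f + f^{2}$
$O{\left(P \right)} = \frac{9}{-8 + P}$ ($O{\left(P \right)} = \frac{9}{P - 8} = \frac{9}{-8 + P}$)
$-49037 - O{\left(W{\left(7 + 1 \right)} \right)} = -49037 - \frac{9}{-8 + \left(7 + 1\right) \left(1 + \left(7 + 1\right)\right)} = -49037 - \frac{9}{-8 + 8 \left(1 + 8\right)} = -49037 - \frac{9}{-8 + 8 \cdot 9} = -49037 - \frac{9}{-8 + 72} = -49037 - \frac{9}{64} = - \frac{3138377}{64}$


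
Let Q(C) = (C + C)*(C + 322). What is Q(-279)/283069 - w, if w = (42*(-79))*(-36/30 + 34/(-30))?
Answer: -50966144/6583 ≈ -7742.1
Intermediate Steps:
Q(C) = 2*C*(322 + C) (Q(C) = (2*C)*(322 + C) = 2*C*(322 + C))
w = 7742 (w = -3318*(-36*1/30 + 34*(-1/30)) = -3318*(-6/5 - 17/15) = -3318*(-7/3) = 7742)
Q(-279)/283069 - w = (2*(-279)*(322 - 279))/283069 - 1*7742 = (2*(-279)*43)*(1/283069) - 7742 = -23994*1/283069 - 7742 = -558/6583 - 7742 = -50966144/6583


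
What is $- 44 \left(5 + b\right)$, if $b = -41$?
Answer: $1584$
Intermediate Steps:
$- 44 \left(5 + b\right) = - 44 \left(5 - 41\right) = \left(-44\right) \left(-36\right) = 1584$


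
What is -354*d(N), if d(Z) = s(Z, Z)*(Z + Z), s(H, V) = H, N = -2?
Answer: -2832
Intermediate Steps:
d(Z) = 2*Z² (d(Z) = Z*(Z + Z) = Z*(2*Z) = 2*Z²)
-354*d(N) = -708*(-2)² = -708*4 = -354*8 = -2832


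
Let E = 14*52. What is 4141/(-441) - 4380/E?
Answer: -176651/11466 ≈ -15.407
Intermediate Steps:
E = 728
4141/(-441) - 4380/E = 4141/(-441) - 4380/728 = 4141*(-1/441) - 4380*1/728 = -4141/441 - 1095/182 = -176651/11466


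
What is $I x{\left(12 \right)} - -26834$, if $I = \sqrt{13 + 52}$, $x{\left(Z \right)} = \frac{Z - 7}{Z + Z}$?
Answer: $26834 + \frac{5 \sqrt{65}}{24} \approx 26836.0$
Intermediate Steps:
$x{\left(Z \right)} = \frac{-7 + Z}{2 Z}$
$I = \sqrt{65} \approx 8.0623$
$I x{\left(12 \right)} - -26834 = \sqrt{65} \frac{-7 + 12}{2 \cdot 12} - -26834 = \sqrt{65} \cdot \frac{1}{2} \cdot \frac{1}{12} \cdot 5 + 26834 = \sqrt{65} \cdot \frac{5}{24} + 26834 = \frac{5 \sqrt{65}}{24} + 26834 = 26834 + \frac{5 \sqrt{65}}{24}$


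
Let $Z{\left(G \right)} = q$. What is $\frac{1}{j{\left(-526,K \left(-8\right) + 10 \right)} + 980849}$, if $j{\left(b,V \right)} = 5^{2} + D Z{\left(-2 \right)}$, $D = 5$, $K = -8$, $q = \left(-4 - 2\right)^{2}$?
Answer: $\frac{1}{981054} \approx 1.0193 \cdot 10^{-6}$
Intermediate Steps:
$q = 36$ ($q = \left(-6\right)^{2} = 36$)
$Z{\left(G \right)} = 36$
$j{\left(b,V \right)} = 205$ ($j{\left(b,V \right)} = 5^{2} + 5 \cdot 36 = 25 + 180 = 205$)
$\frac{1}{j{\left(-526,K \left(-8\right) + 10 \right)} + 980849} = \frac{1}{205 + 980849} = \frac{1}{981054}$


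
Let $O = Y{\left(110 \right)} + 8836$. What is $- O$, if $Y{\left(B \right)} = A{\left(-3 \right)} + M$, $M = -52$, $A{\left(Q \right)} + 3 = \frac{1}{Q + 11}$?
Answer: $- \frac{70249}{8} \approx -8781.1$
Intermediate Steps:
$A{\left(Q \right)} = -3 + \frac{1}{11 + Q}$ ($A{\left(Q \right)} = -3 + \frac{1}{Q + 11} = -3 + \frac{1}{11 + Q}$)
$Y{\left(B \right)} = - \frac{439}{8}$ ($Y{\left(B \right)} = \frac{-32 - -9}{11 - 3} - 52 = \frac{-32 + 9}{8} - 52 = \frac{1}{8} \left(-23\right) - 52 = - \frac{23}{8} - 52 = - \frac{439}{8}$)
$O = \frac{70249}{8}$ ($O = - \frac{439}{8} + 8836 = \frac{70249}{8} \approx 8781.1$)
$- O = \left(-1\right) \frac{70249}{8} = - \frac{70249}{8}$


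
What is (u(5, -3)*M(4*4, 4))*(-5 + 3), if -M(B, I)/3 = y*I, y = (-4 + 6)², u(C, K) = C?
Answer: 480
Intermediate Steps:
y = 4 (y = 2² = 4)
M(B, I) = -12*I
(u(5, -3)*M(4*4, 4))*(-5 + 3) = (5*(-12*4))*(-5 + 3) = (5*(-48))*(-2) = -240*(-2) = 480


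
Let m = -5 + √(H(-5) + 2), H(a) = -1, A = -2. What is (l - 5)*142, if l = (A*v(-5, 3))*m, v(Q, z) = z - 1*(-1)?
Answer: 3834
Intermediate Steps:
v(Q, z) = 1 + z (v(Q, z) = z + 1 = 1 + z)
m = -4 (m = -5 + √(-1 + 2) = -5 + √1 = -5 + 1 = -4)
l = 32 (l = -2*(1 + 3)*(-4) = -2*4*(-4) = -8*(-4) = 32)
(l - 5)*142 = (32 - 5)*142 = 27*142 = 3834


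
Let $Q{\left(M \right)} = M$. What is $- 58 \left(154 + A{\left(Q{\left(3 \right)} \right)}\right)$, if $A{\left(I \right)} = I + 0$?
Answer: $-9106$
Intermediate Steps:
$A{\left(I \right)} = I$
$- 58 \left(154 + A{\left(Q{\left(3 \right)} \right)}\right) = - 58 \left(154 + 3\right) = \left(-58\right) 157 = -9106$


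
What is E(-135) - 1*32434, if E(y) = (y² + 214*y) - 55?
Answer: -43154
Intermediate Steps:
E(y) = -55 + y² + 214*y
E(-135) - 1*32434 = (-55 + (-135)² + 214*(-135)) - 1*32434 = (-55 + 18225 - 28890) - 32434 = -10720 - 32434 = -43154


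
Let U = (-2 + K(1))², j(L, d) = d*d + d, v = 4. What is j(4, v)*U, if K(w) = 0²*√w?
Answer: 80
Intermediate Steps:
K(w) = 0 (K(w) = 0*√w = 0)
j(L, d) = d + d² (j(L, d) = d² + d = d + d²)
U = 4 (U = (-2 + 0)² = (-2)² = 4)
j(4, v)*U = (4*(1 + 4))*4 = (4*5)*4 = 20*4 = 80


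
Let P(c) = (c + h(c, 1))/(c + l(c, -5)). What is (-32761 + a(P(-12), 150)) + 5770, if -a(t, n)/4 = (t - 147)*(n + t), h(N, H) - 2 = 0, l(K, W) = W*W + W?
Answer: 244871/4 ≈ 61218.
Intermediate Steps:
l(K, W) = W + W**2 (l(K, W) = W**2 + W = W + W**2)
h(N, H) = 2 (h(N, H) = 2 + 0 = 2)
P(c) = (2 + c)/(20 + c) (P(c) = (c + 2)/(c - 5*(1 - 5)) = (2 + c)/(c - 5*(-4)) = (2 + c)/(c + 20) = (2 + c)/(20 + c))
a(t, n) = -4*(-147 + t)*(n + t) (a(t, n) = -4*(t - 147)*(n + t) = -4*(-147 + t)*(n + t))
(-32761 + a(P(-12), 150)) + 5770 = (-32761 + (-4*(2 - 12)**2/(20 - 12)**2 + 588*150 + 588*((2 - 12)/(20 - 12)) - 4*150*(2 - 12)/(20 - 12))) + 5770 = (-32761 + (-4*(-10/8)**2 + 88200 + 588*(-10/8) - 4*150*-10/8)) + 5770 = (-32761 + (-4*((1/8)*(-10))**2 + 88200 + 588*((1/8)*(-10)) - 4*150*(1/8)*(-10))) + 5770 = (-32761 + (-4*(-5/4)**2 + 88200 + 588*(-5/4) - 4*150*(-5/4))) + 5770 = (-32761 + (-4*25/16 + 88200 - 735 + 750)) + 5770 = (-32761 + (-25/4 + 88200 - 735 + 750)) + 5770 = (-32761 + 352835/4) + 5770 = 221791/4 + 5770 = 244871/4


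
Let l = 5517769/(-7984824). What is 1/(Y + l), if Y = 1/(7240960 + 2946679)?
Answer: -81346504390536/56213030672567 ≈ -1.4471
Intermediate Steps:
l = -5517769/7984824 (l = 5517769*(-1/7984824) = -5517769/7984824 ≈ -0.69103)
Y = 1/10187639 ≈ 9.8158e-8
1/(Y + l) = 1/(1/10187639 - 5517769/7984824) = 1/(-56213030672567/81346504390536) = -81346504390536/56213030672567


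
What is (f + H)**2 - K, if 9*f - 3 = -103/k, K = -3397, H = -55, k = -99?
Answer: 5059259782/793881 ≈ 6372.8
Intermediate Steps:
f = 400/891 (f = 1/3 + (-103/(-99))/9 = 1/3 + (-103*(-1/99))/9 = 1/3 + (1/9)*(103/99) = 1/3 + 103/891 = 400/891 ≈ 0.44893)
(f + H)**2 - K = (400/891 - 55)**2 - 1*(-3397) = (-48605/891)**2 + 3397 = 2362446025/793881 + 3397 = 5059259782/793881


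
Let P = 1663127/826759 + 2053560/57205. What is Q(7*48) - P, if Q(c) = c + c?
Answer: 5997826532753/9458949719 ≈ 634.09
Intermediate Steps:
P = 358587678415/9458949719 (P = 1663127*(1/826759) + 2053560*(1/57205) = 1663127/826759 + 410712/11441 = 358587678415/9458949719 ≈ 37.910)
Q(c) = 2*c
Q(7*48) - P = 2*(7*48) - 1*358587678415/9458949719 = 2*336 - 358587678415/9458949719 = 672 - 358587678415/9458949719 = 5997826532753/9458949719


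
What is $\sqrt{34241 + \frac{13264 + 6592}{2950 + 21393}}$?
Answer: $\frac{\sqrt{20291071598017}}{24343} \approx 185.05$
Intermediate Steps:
$\sqrt{34241 + \frac{13264 + 6592}{2950 + 21393}} = \sqrt{34241 + \frac{19856}{24343}} = \sqrt{\frac{833548519}{24343}} = \frac{\sqrt{20291071598017}}{24343}$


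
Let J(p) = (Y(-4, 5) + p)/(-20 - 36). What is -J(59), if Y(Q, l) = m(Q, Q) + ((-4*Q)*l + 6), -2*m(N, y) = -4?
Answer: 21/8 ≈ 2.6250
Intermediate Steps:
m(N, y) = 2 (m(N, y) = -1/2*(-4) = 2)
Y(Q, l) = 8 - 4*Q*l (Y(Q, l) = 2 + ((-4*Q)*l + 6) = 2 + (-4*Q*l + 6) = 2 + (6 - 4*Q*l) = 8 - 4*Q*l)
J(p) = -11/7 - p/56 (J(p) = ((8 - 4*(-4)*5) + p)/(-20 - 36) = ((8 + 80) + p)/(-56) = (88 + p)*(-1/56) = -11/7 - p/56)
-J(59) = -(-11/7 - 1/56*59) = -(-11/7 - 59/56) = -1*(-21/8) = 21/8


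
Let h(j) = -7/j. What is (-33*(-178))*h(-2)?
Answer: 20559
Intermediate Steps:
(-33*(-178))*h(-2) = (-33*(-178))*(-7/(-2)) = 5874*(-7*(-1/2)) = 5874*(7/2) = 20559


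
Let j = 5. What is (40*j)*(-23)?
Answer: -4600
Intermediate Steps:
(40*j)*(-23) = (40*5)*(-23) = 200*(-23) = -4600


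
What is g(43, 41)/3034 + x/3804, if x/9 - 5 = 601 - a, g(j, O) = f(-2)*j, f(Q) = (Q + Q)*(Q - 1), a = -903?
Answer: 7194603/1923556 ≈ 3.7403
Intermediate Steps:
f(Q) = 2*Q*(-1 + Q) (f(Q) = (2*Q)*(-1 + Q) = 2*Q*(-1 + Q))
g(j, O) = 12*j (g(j, O) = (2*(-2)*(-1 - 2))*j = (2*(-2)*(-3))*j = 12*j)
x = 13581 (x = 45 + 9*(601 - 1*(-903)) = 45 + 9*(601 + 903) = 45 + 9*1504 = 45 + 13536 = 13581)
g(43, 41)/3034 + x/3804 = (12*43)/3034 + 13581/3804 = 516*(1/3034) + 13581*(1/3804) = 258/1517 + 4527/1268 = 7194603/1923556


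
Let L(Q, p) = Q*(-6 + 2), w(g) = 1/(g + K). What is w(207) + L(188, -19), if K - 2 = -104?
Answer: -78959/105 ≈ -751.99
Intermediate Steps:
K = -102 (K = 2 - 104 = -102)
w(g) = 1/(-102 + g) (w(g) = 1/(g - 102) = 1/(-102 + g))
L(Q, p) = -4*Q (L(Q, p) = Q*(-4) = -4*Q)
w(207) + L(188, -19) = 1/(-102 + 207) - 4*188 = 1/105 - 752 = -78959/105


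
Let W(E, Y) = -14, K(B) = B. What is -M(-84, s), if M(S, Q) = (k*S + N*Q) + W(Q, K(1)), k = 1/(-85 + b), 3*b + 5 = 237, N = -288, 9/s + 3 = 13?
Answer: 30158/115 ≈ 262.24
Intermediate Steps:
s = 9/10 (s = 9/(-3 + 13) = 9/10 ≈ 0.90000)
b = 232/3 (b = -5/3 + (1/3)*237 = -5/3 + 79 = 232/3 ≈ 77.333)
k = -3/23 (k = 1/(-85 + 232/3) = 1/(-23/3) = -3/23 ≈ -0.13043)
M(S, Q) = -14 - 288*Q - 3*S/23 (M(S, Q) = (-3*S/23 - 288*Q) - 14 = (-288*Q - 3*S/23) - 14 = -14 - 288*Q - 3*S/23)
-M(-84, s) = -(-14 - 288*9/10 - 3/23*(-84)) = -(-14 - 1296/5 + 252/23) = -1*(-30158/115) = 30158/115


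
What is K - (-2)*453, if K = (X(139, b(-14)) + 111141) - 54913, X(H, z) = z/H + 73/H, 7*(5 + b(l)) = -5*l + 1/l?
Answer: 778286991/13622 ≈ 57135.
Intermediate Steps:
b(l) = -5 - 5*l/7 + 1/(7*l) (b(l) = -5 + (-5*l + 1/l)/7 = -5 + (1/l - 5*l)/7 = -5 + (-5*l/7 + 1/(7*l)) = -5 - 5*l/7 + 1/(7*l))
X(H, z) = 73/H + z/H
K = 765945459/13622 (K = ((73 + (⅐)*(1 - 5*(-14)*(7 - 14))/(-14))/139 + 111141) - 54913 = ((73 + (⅐)*(-1/14)*(1 - 5*(-14)*(-7)))/139 + 111141) - 54913 = ((73 + (⅐)*(-1/14)*(1 - 490))/139 + 111141) - 54913 = ((73 + (⅐)*(-1/14)*(-489))/139 + 111141) - 54913 = ((73 + 489/98)/139 + 111141) - 54913 = ((1/139)*(7643/98) + 111141) - 54913 = (7643/13622 + 111141) - 54913 = 1513970345/13622 - 54913 = 765945459/13622 ≈ 56229.)
K - (-2)*453 = 765945459/13622 - (-2)*453 = 765945459/13622 - 1*(-906) = 765945459/13622 + 906 = 778286991/13622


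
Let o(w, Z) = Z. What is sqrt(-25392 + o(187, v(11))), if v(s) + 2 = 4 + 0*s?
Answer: I*sqrt(25390) ≈ 159.34*I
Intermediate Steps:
v(s) = 2 (v(s) = -2 + (4 + 0*s) = -2 + (4 + 0) = -2 + 4 = 2)
sqrt(-25392 + o(187, v(11))) = sqrt(-25392 + 2) = sqrt(-25390) = I*sqrt(25390)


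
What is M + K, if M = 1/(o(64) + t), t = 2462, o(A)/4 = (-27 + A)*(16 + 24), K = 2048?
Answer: 17166337/8382 ≈ 2048.0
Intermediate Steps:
o(A) = -4320 + 160*A (o(A) = 4*((-27 + A)*(16 + 24)) = 4*((-27 + A)*40) = 4*(-1080 + 40*A) = -4320 + 160*A)
M = 1/8382 (M = 1/((-4320 + 160*64) + 2462) = 1/((-4320 + 10240) + 2462) = 1/(5920 + 2462) = 1/8382 ≈ 0.00011930)
M + K = 1/8382 + 2048 = 17166337/8382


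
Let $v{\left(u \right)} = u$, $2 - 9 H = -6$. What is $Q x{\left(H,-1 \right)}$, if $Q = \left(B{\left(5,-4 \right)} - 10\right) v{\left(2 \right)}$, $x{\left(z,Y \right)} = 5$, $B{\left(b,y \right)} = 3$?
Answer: $-70$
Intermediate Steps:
$H = \frac{8}{9}$ ($H = \frac{2}{9} - - \frac{2}{3} = \frac{2}{9} + \frac{2}{3} = \frac{8}{9} \approx 0.88889$)
$Q = -14$ ($Q = \left(3 - 10\right) 2 = \left(-7\right) 2 = -14$)
$Q x{\left(H,-1 \right)} = \left(-14\right) 5 = -70$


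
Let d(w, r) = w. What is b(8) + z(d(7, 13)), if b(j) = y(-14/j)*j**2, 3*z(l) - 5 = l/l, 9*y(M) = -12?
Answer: -250/3 ≈ -83.333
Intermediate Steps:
y(M) = -4/3 (y(M) = (1/9)*(-12) = -4/3)
z(l) = 2 (z(l) = 5/3 + (l/l)/3 = 5/3 + (1/3)*1 = 5/3 + 1/3 = 2)
b(j) = -4*j**2/3
b(8) + z(d(7, 13)) = -4/3*8**2 + 2 = -4/3*64 + 2 = -256/3 + 2 = -250/3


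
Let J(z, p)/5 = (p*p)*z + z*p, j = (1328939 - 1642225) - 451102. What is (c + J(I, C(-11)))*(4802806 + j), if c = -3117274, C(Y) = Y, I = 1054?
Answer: -10247784517932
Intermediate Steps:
j = -764388 (j = -313286 - 451102 = -764388)
J(z, p) = 5*p*z + 5*z*p² (J(z, p) = 5*((p*p)*z + z*p) = 5*(p²*z + p*z) = 5*(z*p² + p*z) = 5*(p*z + z*p²) = 5*p*z + 5*z*p²)
(c + J(I, C(-11)))*(4802806 + j) = (-3117274 + 5*(-11)*1054*(1 - 11))*(4802806 - 764388) = (-3117274 + 5*(-11)*1054*(-10))*4038418 = (-3117274 + 579700)*4038418 = -2537574*4038418 = -10247784517932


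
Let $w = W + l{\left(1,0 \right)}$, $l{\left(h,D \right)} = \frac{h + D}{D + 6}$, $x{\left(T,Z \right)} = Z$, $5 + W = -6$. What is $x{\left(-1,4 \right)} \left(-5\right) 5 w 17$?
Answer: $\frac{55250}{3} \approx 18417.0$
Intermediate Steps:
$W = -11$ ($W = -5 - 6 = -11$)
$l{\left(h,D \right)} = \frac{D + h}{6 + D}$
$w = - \frac{65}{6}$ ($w = -11 + \frac{0 + 1}{6 + 0} = -11 + \frac{1}{6} \cdot 1 = -11 + \frac{1}{6} = - \frac{65}{6} \approx -10.833$)
$x{\left(-1,4 \right)} \left(-5\right) 5 w 17 = 4 \left(-5\right) 5 \left(- \frac{65}{6}\right) 17 = \left(-20\right) 5 \left(- \frac{65}{6}\right) 17 = \left(-100\right) \left(- \frac{65}{6}\right) 17 = \frac{3250}{3} \cdot 17 = \frac{55250}{3}$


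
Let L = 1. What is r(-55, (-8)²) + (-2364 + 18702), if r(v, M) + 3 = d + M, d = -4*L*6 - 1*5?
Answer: 16370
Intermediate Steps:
d = -29 (d = -4*1*6 - 1*5 = -4*6 - 5 = -24 - 5 = -29)
r(v, M) = -32 + M (r(v, M) = -3 + (-29 + M) = -32 + M)
r(-55, (-8)²) + (-2364 + 18702) = (-32 + (-8)²) + (-2364 + 18702) = (-32 + 64) + 16338 = 32 + 16338 = 16370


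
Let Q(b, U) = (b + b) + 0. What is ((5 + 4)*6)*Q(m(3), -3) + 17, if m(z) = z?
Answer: 341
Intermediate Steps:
Q(b, U) = 2*b (Q(b, U) = 2*b + 0 = 2*b)
((5 + 4)*6)*Q(m(3), -3) + 17 = ((5 + 4)*6)*(2*3) + 17 = (9*6)*6 + 17 = 54*6 + 17 = 324 + 17 = 341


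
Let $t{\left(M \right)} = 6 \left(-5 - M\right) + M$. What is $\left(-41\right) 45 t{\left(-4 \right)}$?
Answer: $18450$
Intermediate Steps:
$t{\left(M \right)} = -30 - 5 M$ ($t{\left(M \right)} = \left(-30 - 6 M\right) + M = -30 - 5 M$)
$\left(-41\right) 45 t{\left(-4 \right)} = \left(-41\right) 45 \left(-30 - -20\right) = - 1845 \left(-30 + 20\right) = \left(-1845\right) \left(-10\right) = 18450$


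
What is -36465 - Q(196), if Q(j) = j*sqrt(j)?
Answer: -39209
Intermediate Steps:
Q(j) = j**(3/2)
-36465 - Q(196) = -36465 - 196**(3/2) = -36465 - 1*2744 = -36465 - 2744 = -39209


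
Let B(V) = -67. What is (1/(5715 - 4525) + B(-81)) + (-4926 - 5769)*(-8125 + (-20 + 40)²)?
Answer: 98316381521/1190 ≈ 8.2619e+7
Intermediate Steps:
(1/(5715 - 4525) + B(-81)) + (-4926 - 5769)*(-8125 + (-20 + 40)²) = (1/(5715 - 4525) - 67) + (-4926 - 5769)*(-8125 + (-20 + 40)²) = (1/1190 - 67) - 10695*(-8125 + 20²) = (1/1190 - 67) - 10695*(-8125 + 400) = -79729/1190 - 10695*(-7725) = -79729/1190 + 82618875 = 98316381521/1190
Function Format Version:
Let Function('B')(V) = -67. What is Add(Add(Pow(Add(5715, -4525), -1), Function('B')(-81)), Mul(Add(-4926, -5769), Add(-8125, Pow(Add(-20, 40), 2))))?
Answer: Rational(98316381521, 1190) ≈ 8.2619e+7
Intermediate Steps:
Add(Add(Pow(Add(5715, -4525), -1), Function('B')(-81)), Mul(Add(-4926, -5769), Add(-8125, Pow(Add(-20, 40), 2)))) = Add(Add(Pow(Add(5715, -4525), -1), -67), Mul(Add(-4926, -5769), Add(-8125, Pow(Add(-20, 40), 2)))) = Add(Add(Pow(1190, -1), -67), Mul(-10695, Add(-8125, Pow(20, 2)))) = Add(Add(Rational(1, 1190), -67), Mul(-10695, Add(-8125, 400))) = Add(Rational(-79729, 1190), Mul(-10695, -7725)) = Add(Rational(-79729, 1190), 82618875) = Rational(98316381521, 1190)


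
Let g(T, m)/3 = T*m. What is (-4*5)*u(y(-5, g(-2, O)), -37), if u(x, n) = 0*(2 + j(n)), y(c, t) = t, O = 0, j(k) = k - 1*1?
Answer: 0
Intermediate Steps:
j(k) = -1 + k (j(k) = k - 1 = -1 + k)
g(T, m) = 3*T*m (g(T, m) = 3*(T*m) = 3*T*m)
u(x, n) = 0 (u(x, n) = 0*(2 + (-1 + n)) = 0*(1 + n) = 0)
(-4*5)*u(y(-5, g(-2, O)), -37) = -4*5*0 = -20*0 = 0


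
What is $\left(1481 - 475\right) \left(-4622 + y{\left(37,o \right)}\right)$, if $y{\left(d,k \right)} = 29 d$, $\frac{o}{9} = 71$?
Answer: $-3570294$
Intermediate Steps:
$o = 639$ ($o = 9 \cdot 71 = 639$)
$\left(1481 - 475\right) \left(-4622 + y{\left(37,o \right)}\right) = \left(1481 - 475\right) \left(-4622 + 29 \cdot 37\right) = 1006 \left(-4622 + 1073\right) = 1006 \left(-3549\right) = -3570294$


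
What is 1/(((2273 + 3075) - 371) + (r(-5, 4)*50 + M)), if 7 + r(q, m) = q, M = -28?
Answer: 1/4349 ≈ 0.00022994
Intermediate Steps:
r(q, m) = -7 + q
1/(((2273 + 3075) - 371) + (r(-5, 4)*50 + M)) = 1/(((2273 + 3075) - 371) + ((-7 - 5)*50 - 28)) = 1/((5348 - 371) + (-12*50 - 28)) = 1/(4977 + (-600 - 28)) = 1/(4977 - 628) = 1/4349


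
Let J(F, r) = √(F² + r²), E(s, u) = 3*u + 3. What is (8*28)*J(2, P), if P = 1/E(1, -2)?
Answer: 224*√37/3 ≈ 454.18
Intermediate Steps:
E(s, u) = 3 + 3*u
P = -⅓ (P = 1/(3 + 3*(-2)) = 1/(3 - 6) = 1/(-3) = -⅓ ≈ -0.33333)
(8*28)*J(2, P) = (8*28)*√(2² + (-⅓)²) = 224*√(4 + ⅑) = 224*√(37/9) = 224*(√37/3) = 224*√37/3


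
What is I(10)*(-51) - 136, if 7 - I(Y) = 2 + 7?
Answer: -34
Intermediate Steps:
I(Y) = -2 (I(Y) = 7 - (2 + 7) = 7 - 1*9 = 7 - 9 = -2)
I(10)*(-51) - 136 = -2*(-51) - 136 = 102 - 136 = -34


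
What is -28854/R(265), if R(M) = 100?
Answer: -14427/50 ≈ -288.54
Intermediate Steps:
-28854/R(265) = -28854/100 = -28854*1/100 = -14427/50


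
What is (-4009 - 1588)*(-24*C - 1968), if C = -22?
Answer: 8059680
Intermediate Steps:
(-4009 - 1588)*(-24*C - 1968) = (-4009 - 1588)*(-24*(-22) - 1968) = -5597*(528 - 1968) = -5597*(-1440) = 8059680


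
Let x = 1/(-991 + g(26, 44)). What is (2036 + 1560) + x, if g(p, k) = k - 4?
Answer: 3419795/951 ≈ 3596.0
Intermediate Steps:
g(p, k) = -4 + k
x = -1/951 (x = 1/(-991 + (-4 + 44)) = 1/(-991 + 40) = 1/(-951) = -1/951 ≈ -0.0010515)
(2036 + 1560) + x = (2036 + 1560) - 1/951 = 3596 - 1/951 = 3419795/951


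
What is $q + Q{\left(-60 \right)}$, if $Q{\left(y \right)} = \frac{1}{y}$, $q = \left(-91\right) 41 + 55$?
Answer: $- \frac{220561}{60} \approx -3676.0$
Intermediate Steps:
$q = -3676$ ($q = -3731 + 55 = -3676$)
$q + Q{\left(-60 \right)} = -3676 + \frac{1}{-60} = -3676 - \frac{1}{60} = - \frac{220561}{60}$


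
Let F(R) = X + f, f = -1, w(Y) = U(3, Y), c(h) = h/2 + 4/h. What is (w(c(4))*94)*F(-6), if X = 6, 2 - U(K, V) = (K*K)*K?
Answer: -11750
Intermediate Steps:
c(h) = h/2 + 4/h (c(h) = h*(½) + 4/h = h/2 + 4/h)
U(K, V) = 2 - K³ (U(K, V) = 2 - K*K*K = 2 - K²*K = 2 - K³)
w(Y) = -25 (w(Y) = 2 - 1*3³ = 2 - 1*27 = 2 - 27 = -25)
F(R) = 5 (F(R) = 6 - 1 = 5)
(w(c(4))*94)*F(-6) = -25*94*5 = -2350*5 = -11750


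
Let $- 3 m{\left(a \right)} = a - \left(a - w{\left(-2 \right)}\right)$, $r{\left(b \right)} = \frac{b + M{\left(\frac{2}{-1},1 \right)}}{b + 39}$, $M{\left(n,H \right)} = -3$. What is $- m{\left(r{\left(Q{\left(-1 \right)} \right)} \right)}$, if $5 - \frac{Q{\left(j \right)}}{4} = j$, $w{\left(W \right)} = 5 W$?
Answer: $- \frac{10}{3} \approx -3.3333$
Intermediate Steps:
$Q{\left(j \right)} = 20 - 4 j$
$r{\left(b \right)} = \frac{-3 + b}{39 + b}$ ($r{\left(b \right)} = \frac{b - 3}{b + 39} = \frac{-3 + b}{39 + b}$)
$m{\left(a \right)} = \frac{10}{3}$ ($m{\left(a \right)} = - \frac{a - \left(a - 5 \left(-2\right)\right)}{3} = - \frac{a - \left(a - -10\right)}{3} = - \frac{a - \left(a + 10\right)}{3} = - \frac{a - \left(10 + a\right)}{3} = \left(- \frac{1}{3}\right) \left(-10\right) = \frac{10}{3}$)
$- m{\left(r{\left(Q{\left(-1 \right)} \right)} \right)} = \left(-1\right) \frac{10}{3} = - \frac{10}{3}$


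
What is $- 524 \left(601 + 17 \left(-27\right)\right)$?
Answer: $-74408$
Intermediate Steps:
$- 524 \left(601 + 17 \left(-27\right)\right) = - 524 \left(601 - 459\right) = \left(-524\right) 142 = -74408$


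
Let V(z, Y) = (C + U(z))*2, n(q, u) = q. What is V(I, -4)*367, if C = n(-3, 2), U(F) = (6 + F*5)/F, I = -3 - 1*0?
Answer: 0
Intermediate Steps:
I = -3 (I = -3 + 0 = -3)
U(F) = (6 + 5*F)/F
C = -3
V(z, Y) = 4 + 12/z (V(z, Y) = (-3 + (5 + 6/z))*2 = (2 + 6/z)*2 = 4 + 12/z)
V(I, -4)*367 = (4 + 12/(-3))*367 = (4 + 12*(-⅓))*367 = (4 - 4)*367 = 0*367 = 0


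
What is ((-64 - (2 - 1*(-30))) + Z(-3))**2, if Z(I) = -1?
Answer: 9409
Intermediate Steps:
((-64 - (2 - 1*(-30))) + Z(-3))**2 = ((-64 - (2 - 1*(-30))) - 1)**2 = ((-64 - (2 + 30)) - 1)**2 = ((-64 - 1*32) - 1)**2 = ((-64 - 32) - 1)**2 = (-96 - 1)**2 = (-97)**2 = 9409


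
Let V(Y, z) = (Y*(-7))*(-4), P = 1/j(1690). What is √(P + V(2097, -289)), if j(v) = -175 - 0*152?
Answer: √71927093/35 ≈ 242.31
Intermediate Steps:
j(v) = -175 (j(v) = -175 - 1*0 = -175 + 0 = -175)
P = -1/175 (P = 1/(-175) = -1/175 ≈ -0.0057143)
V(Y, z) = 28*Y (V(Y, z) = -7*Y*(-4) = 28*Y)
√(P + V(2097, -289)) = √(-1/175 + 28*2097) = √(-1/175 + 58716) = √(10275299/175) = √71927093/35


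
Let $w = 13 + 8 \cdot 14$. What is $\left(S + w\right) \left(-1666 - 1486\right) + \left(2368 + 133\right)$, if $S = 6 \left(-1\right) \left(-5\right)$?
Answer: $-486059$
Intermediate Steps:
$w = 125$ ($w = 13 + 112 = 125$)
$S = 30$ ($S = \left(-6\right) \left(-5\right) = 30$)
$\left(S + w\right) \left(-1666 - 1486\right) + \left(2368 + 133\right) = \left(30 + 125\right) \left(-1666 - 1486\right) + \left(2368 + 133\right) = 155 \left(-3152\right) + 2501 = -488560 + 2501 = -486059$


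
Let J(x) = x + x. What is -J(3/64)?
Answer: -3/32 ≈ -0.093750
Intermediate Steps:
J(x) = 2*x
-J(3/64) = -2*3/64 = -1*3/32 = -3/32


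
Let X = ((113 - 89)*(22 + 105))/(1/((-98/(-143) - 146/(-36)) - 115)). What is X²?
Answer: 20786129588689936/184041 ≈ 1.1294e+11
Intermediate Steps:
X = -144173956/429 (X = (24*127)/(1/((-98*(-1/143) - 146*(-1/36)) - 115)) = 3048/(1/((98/143 + 73/18) - 115)) = 3048/(1/(12203/2574 - 115)) = 3048/(1/(-283807/2574)) = 3048/(-2574/283807) = 3048*(-283807/2574) = -144173956/429 ≈ -3.3607e+5)
X² = (-144173956/429)² = 20786129588689936/184041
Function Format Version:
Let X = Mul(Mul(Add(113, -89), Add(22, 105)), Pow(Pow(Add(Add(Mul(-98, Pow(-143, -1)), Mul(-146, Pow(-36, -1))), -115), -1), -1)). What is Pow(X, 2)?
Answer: Rational(20786129588689936, 184041) ≈ 1.1294e+11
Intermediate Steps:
X = Rational(-144173956, 429) (X = Mul(Mul(24, 127), Pow(Pow(Add(Add(Mul(-98, Rational(-1, 143)), Mul(-146, Rational(-1, 36))), -115), -1), -1)) = Mul(3048, Pow(Pow(Add(Add(Rational(98, 143), Rational(73, 18)), -115), -1), -1)) = Mul(3048, Pow(Pow(Add(Rational(12203, 2574), -115), -1), -1)) = Mul(3048, Pow(Pow(Rational(-283807, 2574), -1), -1)) = Mul(3048, Pow(Rational(-2574, 283807), -1)) = Mul(3048, Rational(-283807, 2574)) = Rational(-144173956, 429) ≈ -3.3607e+5)
Pow(X, 2) = Pow(Rational(-144173956, 429), 2) = Rational(20786129588689936, 184041)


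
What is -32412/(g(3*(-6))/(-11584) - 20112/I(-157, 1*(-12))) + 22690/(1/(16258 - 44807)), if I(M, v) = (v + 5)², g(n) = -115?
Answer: -150913693536414338/232971773 ≈ -6.4778e+8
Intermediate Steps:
I(M, v) = (5 + v)²
-32412/(g(3*(-6))/(-11584) - 20112/I(-157, 1*(-12))) + 22690/(1/(16258 - 44807)) = -32412/(-115/(-11584) - 20112/(5 + 1*(-12))²) + 22690/(1/(16258 - 44807)) = -32412/(-115*(-1/11584) - 20112/(5 - 12)²) + 22690/(1/(-28549)) = -32412/(115/11584 - 20112/((-7)²)) + 22690/(-1/28549) = -32412/(115/11584 - 20112/49) + 22690*(-28549) = -32412/(115/11584 - 20112*1/49) - 647776810 = -32412/(115/11584 - 20112/49) - 647776810 = -32412/(-232971773/567616) - 647776810 = -32412*(-567616/232971773) - 647776810 = 18397569792/232971773 - 647776810 = -150913693536414338/232971773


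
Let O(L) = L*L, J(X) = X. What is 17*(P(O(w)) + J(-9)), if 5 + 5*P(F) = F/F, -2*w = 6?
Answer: -833/5 ≈ -166.60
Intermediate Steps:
w = -3 (w = -½*6 = -3)
O(L) = L²
P(F) = -⅘ (P(F) = -1 + (F/F)/5 = -1 + (⅕)*1 = -1 + ⅕ = -⅘)
17*(P(O(w)) + J(-9)) = 17*(-⅘ - 9) = 17*(-49/5) = -833/5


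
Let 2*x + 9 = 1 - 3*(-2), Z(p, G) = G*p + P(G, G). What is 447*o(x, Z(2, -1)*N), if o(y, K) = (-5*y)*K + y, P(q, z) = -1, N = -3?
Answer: 19668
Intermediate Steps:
Z(p, G) = -1 + G*p (Z(p, G) = G*p - 1 = -1 + G*p)
x = -1 (x = -9/2 + (1 - 3*(-2))/2 = -9/2 + (1 + 6)/2 = -9/2 + (½)*7 = -9/2 + 7/2 = -1)
o(y, K) = y - 5*K*y (o(y, K) = -5*K*y + y = y - 5*K*y)
447*o(x, Z(2, -1)*N) = 447*(-(1 - 5*(-1 - 1*2)*(-3))) = 447*(-(1 - 5*(-1 - 2)*(-3))) = 447*(-(1 - (-15)*(-3))) = 447*(-(1 - 5*9)) = 447*(-(1 - 45)) = 447*(-1*(-44)) = 447*44 = 19668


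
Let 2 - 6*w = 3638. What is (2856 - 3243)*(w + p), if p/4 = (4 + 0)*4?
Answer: 209754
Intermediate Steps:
w = -606 (w = 1/3 - 1/6*3638 = 1/3 - 1819/3 = -606)
p = 64 (p = 4*((4 + 0)*4) = 4*(4*4) = 4*16 = 64)
(2856 - 3243)*(w + p) = (2856 - 3243)*(-606 + 64) = -387*(-542) = 209754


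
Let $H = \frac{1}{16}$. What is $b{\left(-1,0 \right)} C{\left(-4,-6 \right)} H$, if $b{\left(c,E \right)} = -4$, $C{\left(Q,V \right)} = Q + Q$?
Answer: $2$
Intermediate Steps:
$C{\left(Q,V \right)} = 2 Q$
$H = \frac{1}{16} \approx 0.0625$
$b{\left(-1,0 \right)} C{\left(-4,-6 \right)} H = - 4 \cdot 2 \left(-4\right) \frac{1}{16} = \left(-4\right) \left(-8\right) \frac{1}{16} = 32 \cdot \frac{1}{16} = 2$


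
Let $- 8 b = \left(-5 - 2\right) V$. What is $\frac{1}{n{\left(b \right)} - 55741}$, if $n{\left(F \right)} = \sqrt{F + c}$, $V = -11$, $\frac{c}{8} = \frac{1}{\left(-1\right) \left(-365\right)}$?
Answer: $- \frac{162763720}{9072612544561} - \frac{2 i \sqrt{20469930}}{9072612544561} \approx -1.794 \cdot 10^{-5} - 9.9737 \cdot 10^{-10} i$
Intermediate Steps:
$c = \frac{8}{365}$ ($c = \frac{8}{\left(-1\right) \left(-365\right)} = \frac{8}{365} \approx 0.021918$)
$b = - \frac{77}{8}$ ($b = - \frac{\left(-5 - 2\right) \left(-11\right)}{8} = - \frac{\left(-7\right) \left(-11\right)}{8} = \left(- \frac{1}{8}\right) 77 = - \frac{77}{8} \approx -9.625$)
$n{\left(F \right)} = \sqrt{\frac{8}{365} + F}$ ($n{\left(F \right)} = \sqrt{F + \frac{8}{365}} = \sqrt{\frac{8}{365} + F}$)
$\frac{1}{n{\left(b \right)} - 55741} = \frac{1}{\frac{\sqrt{2920 + 133225 \left(- \frac{77}{8}\right)}}{365} - 55741} = \frac{1}{\frac{\sqrt{2920 - \frac{10258325}{8}}}{365} - 55741} = \frac{1}{\frac{\sqrt{- \frac{10234965}{8}}}{365} - 55741} = \frac{1}{\frac{\frac{1}{4} i \sqrt{20469930}}{365} - 55741} = \frac{1}{\frac{i \sqrt{20469930}}{1460} - 55741} = \frac{1}{-55741 + \frac{i \sqrt{20469930}}{1460}}$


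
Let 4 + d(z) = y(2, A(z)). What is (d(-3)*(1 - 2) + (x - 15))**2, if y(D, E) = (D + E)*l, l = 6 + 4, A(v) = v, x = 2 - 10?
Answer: 81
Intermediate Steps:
x = -8
l = 10
y(D, E) = 10*D + 10*E (y(D, E) = (D + E)*10 = 10*D + 10*E)
d(z) = 16 + 10*z (d(z) = -4 + (10*2 + 10*z) = -4 + (20 + 10*z) = 16 + 10*z)
(d(-3)*(1 - 2) + (x - 15))**2 = ((16 + 10*(-3))*(1 - 2) + (-8 - 15))**2 = ((16 - 30)*(-1) - 23)**2 = (-14*(-1) - 23)**2 = (14 - 23)**2 = (-9)**2 = 81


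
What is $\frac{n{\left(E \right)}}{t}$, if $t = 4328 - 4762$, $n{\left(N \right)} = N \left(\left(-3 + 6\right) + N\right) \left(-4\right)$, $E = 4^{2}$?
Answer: $\frac{608}{217} \approx 2.8018$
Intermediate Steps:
$E = 16$
$n{\left(N \right)} = - 4 N \left(3 + N\right)$ ($n{\left(N \right)} = N \left(3 + N\right) \left(-4\right) = - 4 N \left(3 + N\right)$)
$t = -434$ ($t = 4328 - 4762 = -434$)
$\frac{n{\left(E \right)}}{t} = \frac{\left(-4\right) 16 \left(3 + 16\right)}{-434} = \left(-4\right) 16 \cdot 19 \left(- \frac{1}{434}\right) = \left(-1216\right) \left(- \frac{1}{434}\right) = \frac{608}{217}$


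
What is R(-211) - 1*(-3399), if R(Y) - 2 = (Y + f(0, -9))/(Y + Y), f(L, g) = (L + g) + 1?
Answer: 1435441/422 ≈ 3401.5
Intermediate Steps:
f(L, g) = 1 + L + g
R(Y) = 2 + (-8 + Y)/(2*Y) (R(Y) = 2 + (Y + (1 + 0 - 9))/(Y + Y) = 2 + (Y - 8)/((2*Y)) = 2 + (-8 + Y)*(1/(2*Y)) = 2 + (-8 + Y)/(2*Y))
R(-211) - 1*(-3399) = (5/2 - 4/(-211)) - 1*(-3399) = (5/2 - 4*(-1/211)) + 3399 = (5/2 + 4/211) + 3399 = 1063/422 + 3399 = 1435441/422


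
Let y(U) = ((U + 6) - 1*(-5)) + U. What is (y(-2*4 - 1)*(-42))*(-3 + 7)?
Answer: 1176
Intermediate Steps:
y(U) = 11 + 2*U (y(U) = ((6 + U) + 5) + U = (11 + U) + U = 11 + 2*U)
(y(-2*4 - 1)*(-42))*(-3 + 7) = ((11 + 2*(-2*4 - 1))*(-42))*(-3 + 7) = ((11 + 2*(-8 - 1))*(-42))*4 = ((11 + 2*(-9))*(-42))*4 = ((11 - 18)*(-42))*4 = -7*(-42)*4 = 294*4 = 1176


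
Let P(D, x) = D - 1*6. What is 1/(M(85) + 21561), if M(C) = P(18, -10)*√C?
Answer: 7187/154954827 - 4*√85/154954827 ≈ 4.6143e-5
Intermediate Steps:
P(D, x) = -6 + D (P(D, x) = D - 6 = -6 + D)
M(C) = 12*√C (M(C) = (-6 + 18)*√C = 12*√C)
1/(M(85) + 21561) = 1/(12*√85 + 21561) = 1/(21561 + 12*√85)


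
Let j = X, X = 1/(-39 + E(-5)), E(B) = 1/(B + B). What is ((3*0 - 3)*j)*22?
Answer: 660/391 ≈ 1.6880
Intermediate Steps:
E(B) = 1/(2*B)
X = -10/391 (X = 1/(-39 + (½)/(-5)) = 1/(-39 + (½)*(-⅕)) = 1/(-39 - ⅒) = 1/(-391/10) = -10/391 ≈ -0.025575)
j = -10/391 ≈ -0.025575
((3*0 - 3)*j)*22 = ((3*0 - 3)*(-10/391))*22 = ((0 - 3)*(-10/391))*22 = -3*(-10/391)*22 = (30/391)*22 = 660/391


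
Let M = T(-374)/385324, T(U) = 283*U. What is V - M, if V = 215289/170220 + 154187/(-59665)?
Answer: -68143025590797/65223641277020 ≈ -1.0448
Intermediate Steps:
V = -893366197/677078420 (V = 215289*(1/170220) + 154187*(-1/59665) = 71763/56740 - 154187/59665 = -893366197/677078420 ≈ -1.3194)
M = -52921/192662 (M = (283*(-374))/385324 = -105842*1/385324 = -52921/192662 ≈ -0.27468)
V - M = -893366197/677078420 - 1*(-52921/192662) = -893366197/677078420 + 52921/192662 = -68143025590797/65223641277020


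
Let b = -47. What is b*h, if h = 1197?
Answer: -56259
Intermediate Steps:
b*h = -47*1197 = -56259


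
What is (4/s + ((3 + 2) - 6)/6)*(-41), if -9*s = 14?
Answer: 4715/42 ≈ 112.26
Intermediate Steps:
s = -14/9 (s = -1/9*14 = -14/9 ≈ -1.5556)
(4/s + ((3 + 2) - 6)/6)*(-41) = (4/(-14/9) + ((3 + 2) - 6)/6)*(-41) = (4*(-9/14) + (5 - 6)*(1/6))*(-41) = (-18/7 - 1*1/6)*(-41) = (-18/7 - 1/6)*(-41) = -115/42*(-41) = 4715/42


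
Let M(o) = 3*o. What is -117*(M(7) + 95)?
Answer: -13572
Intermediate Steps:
-117*(M(7) + 95) = -117*(3*7 + 95) = -117*(21 + 95) = -117*116 = -13572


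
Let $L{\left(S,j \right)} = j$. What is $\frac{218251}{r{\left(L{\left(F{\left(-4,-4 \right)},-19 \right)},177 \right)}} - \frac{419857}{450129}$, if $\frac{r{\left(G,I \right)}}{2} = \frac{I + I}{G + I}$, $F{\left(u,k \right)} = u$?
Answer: $\frac{862322068507}{17705074} \approx 48705.0$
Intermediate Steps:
$r{\left(G,I \right)} = \frac{4 I}{G + I}$ ($r{\left(G,I \right)} = 2 \frac{I + I}{G + I} = 2 \frac{2 I}{G + I} = \frac{4 I}{G + I}$)
$\frac{218251}{r{\left(L{\left(F{\left(-4,-4 \right)},-19 \right)},177 \right)}} - \frac{419857}{450129} = \frac{218251}{4 \cdot 177 \frac{1}{-19 + 177}} - \frac{419857}{450129} = \frac{218251}{4 \cdot 177 \cdot \frac{1}{158}} - \frac{419857}{450129} = \frac{218251}{\frac{354}{79}} - \frac{419857}{450129} = 218251 \cdot \frac{79}{354} - \frac{419857}{450129} = \frac{17241829}{354} - \frac{419857}{450129} = \frac{862322068507}{17705074}$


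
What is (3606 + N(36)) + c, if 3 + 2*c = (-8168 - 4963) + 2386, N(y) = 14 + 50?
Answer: -1704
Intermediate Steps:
N(y) = 64
c = -5374 (c = -3/2 + ((-8168 - 4963) + 2386)/2 = -3/2 + (-13131 + 2386)/2 = -3/2 + (½)*(-10745) = -3/2 - 10745/2 = -5374)
(3606 + N(36)) + c = (3606 + 64) - 5374 = 3670 - 5374 = -1704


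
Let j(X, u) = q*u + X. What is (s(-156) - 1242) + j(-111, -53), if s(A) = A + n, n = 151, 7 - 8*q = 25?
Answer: -4955/4 ≈ -1238.8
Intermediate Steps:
q = -9/4 (q = 7/8 - 1/8*25 = 7/8 - 25/8 = -9/4 ≈ -2.2500)
j(X, u) = X - 9*u/4 (j(X, u) = -9*u/4 + X = X - 9*u/4)
s(A) = 151 + A (s(A) = A + 151 = 151 + A)
(s(-156) - 1242) + j(-111, -53) = ((151 - 156) - 1242) + (-111 - 9/4*(-53)) = (-5 - 1242) + (-111 + 477/4) = -1247 + 33/4 = -4955/4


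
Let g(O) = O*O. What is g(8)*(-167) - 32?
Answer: -10720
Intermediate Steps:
g(O) = O²
g(8)*(-167) - 32 = 8²*(-167) - 32 = 64*(-167) - 32 = -10688 - 32 = -10720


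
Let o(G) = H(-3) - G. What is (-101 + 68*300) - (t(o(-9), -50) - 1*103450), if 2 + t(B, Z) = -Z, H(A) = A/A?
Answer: 123701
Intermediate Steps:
H(A) = 1
o(G) = 1 - G
t(B, Z) = -2 - Z
(-101 + 68*300) - (t(o(-9), -50) - 1*103450) = (-101 + 68*300) - ((-2 - 1*(-50)) - 1*103450) = (-101 + 20400) - ((-2 + 50) - 103450) = 20299 - (48 - 103450) = 20299 - 1*(-103402) = 20299 + 103402 = 123701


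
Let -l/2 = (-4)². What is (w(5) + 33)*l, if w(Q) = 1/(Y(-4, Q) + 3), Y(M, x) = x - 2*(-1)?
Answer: -5296/5 ≈ -1059.2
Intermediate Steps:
l = -32 (l = -2*(-4)² = -2*16 = -32)
Y(M, x) = 2 + x (Y(M, x) = x + 2 = 2 + x)
w(Q) = 1/(5 + Q) (w(Q) = 1/((2 + Q) + 3) = 1/(5 + Q))
(w(5) + 33)*l = (1/(5 + 5) + 33)*(-32) = (1/10 + 33)*(-32) = (⅒ + 33)*(-32) = (331/10)*(-32) = -5296/5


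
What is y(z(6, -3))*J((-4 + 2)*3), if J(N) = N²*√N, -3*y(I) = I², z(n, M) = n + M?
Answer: -108*I*√6 ≈ -264.54*I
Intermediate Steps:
z(n, M) = M + n
y(I) = -I²/3
J(N) = N^(5/2)
y(z(6, -3))*J((-4 + 2)*3) = (-(-3 + 6)²/3)*((-4 + 2)*3)^(5/2) = (-⅓*3²)*(-2*3)^(5/2) = (-⅓*9)*(-6)^(5/2) = -108*I*√6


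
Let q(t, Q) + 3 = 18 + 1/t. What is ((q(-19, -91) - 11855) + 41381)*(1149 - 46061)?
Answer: -25208117536/19 ≈ -1.3267e+9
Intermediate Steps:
q(t, Q) = 15 + 1/t (q(t, Q) = -3 + (18 + 1/t) = 15 + 1/t)
((q(-19, -91) - 11855) + 41381)*(1149 - 46061) = (((15 + 1/(-19)) - 11855) + 41381)*(1149 - 46061) = (((15 - 1/19) - 11855) + 41381)*(-44912) = ((284/19 - 11855) + 41381)*(-44912) = (-224961/19 + 41381)*(-44912) = (561278/19)*(-44912) = -25208117536/19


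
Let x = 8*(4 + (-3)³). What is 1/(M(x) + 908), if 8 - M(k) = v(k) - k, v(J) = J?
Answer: 1/916 ≈ 0.0010917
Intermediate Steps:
x = -184 (x = 8*(4 - 27) = 8*(-23) = -184)
M(k) = 8 (M(k) = 8 - (k - k) = 8 - 1*0 = 8 + 0 = 8)
1/(M(x) + 908) = 1/(8 + 908) = 1/916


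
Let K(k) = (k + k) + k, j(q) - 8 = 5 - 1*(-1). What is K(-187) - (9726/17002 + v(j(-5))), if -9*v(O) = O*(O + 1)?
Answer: -13726702/25503 ≈ -538.24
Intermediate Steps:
j(q) = 14 (j(q) = 8 + (5 - 1*(-1)) = 8 + (5 + 1) = 8 + 6 = 14)
K(k) = 3*k (K(k) = 2*k + k = 3*k)
v(O) = -O*(1 + O)/9 (v(O) = -O*(O + 1)/9 = -O*(1 + O)/9)
K(-187) - (9726/17002 + v(j(-5))) = 3*(-187) - (9726/17002 - 1/9*14*(1 + 14)) = -561 - (9726*(1/17002) - 1/9*14*15) = -561 - (4863/8501 - 70/3) = -561 - 1*(-580481/25503) = -561 + 580481/25503 = -13726702/25503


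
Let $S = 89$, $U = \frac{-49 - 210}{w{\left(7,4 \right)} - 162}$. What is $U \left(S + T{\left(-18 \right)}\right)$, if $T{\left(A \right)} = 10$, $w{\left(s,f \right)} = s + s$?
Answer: $\frac{693}{4} \approx 173.25$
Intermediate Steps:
$w{\left(s,f \right)} = 2 s$
$U = \frac{7}{4}$ ($U = \frac{-49 - 210}{2 \cdot 7 - 162} = - \frac{259}{14 - 162} = - \frac{259}{-148} = \left(-259\right) \left(- \frac{1}{148}\right) = \frac{7}{4} \approx 1.75$)
$U \left(S + T{\left(-18 \right)}\right) = \frac{7 \left(89 + 10\right)}{4} = \frac{7}{4} \cdot 99 = \frac{693}{4}$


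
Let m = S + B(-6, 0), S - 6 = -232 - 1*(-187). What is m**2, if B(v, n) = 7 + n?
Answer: 1024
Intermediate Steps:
S = -39 (S = 6 + (-232 - 1*(-187)) = 6 + (-232 + 187) = 6 - 45 = -39)
m = -32 (m = -39 + (7 + 0) = -39 + 7 = -32)
m**2 = (-32)**2 = 1024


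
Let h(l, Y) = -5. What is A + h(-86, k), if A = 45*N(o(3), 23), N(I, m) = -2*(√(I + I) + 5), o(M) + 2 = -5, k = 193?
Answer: -455 - 90*I*√14 ≈ -455.0 - 336.75*I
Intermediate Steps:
o(M) = -7 (o(M) = -2 - 5 = -7)
N(I, m) = -10 - 2*√2*√I (N(I, m) = -2*(√(2*I) + 5) = -2*(√2*√I + 5) = -2*(5 + √2*√I) = -10 - 2*√2*√I)
A = -450 - 90*I*√14 (A = 45*(-10 - 2*√2*√(-7)) = 45*(-10 - 2*√2*I*√7) = 45*(-10 - 2*I*√14) = -450 - 90*I*√14 ≈ -450.0 - 336.75*I)
A + h(-86, k) = (-450 - 90*I*√14) - 5 = -455 - 90*I*√14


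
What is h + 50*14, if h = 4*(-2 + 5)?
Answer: 712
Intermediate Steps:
h = 12 (h = 4*3 = 12)
h + 50*14 = 12 + 50*14 = 12 + 700 = 712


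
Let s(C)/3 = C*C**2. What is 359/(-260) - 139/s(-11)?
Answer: -1397347/1038180 ≈ -1.3460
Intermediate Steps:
s(C) = 3*C**3 (s(C) = 3*(C*C**2) = 3*C**3)
359/(-260) - 139/s(-11) = 359/(-260) - 139/(3*(-11)**3) = 359*(-1/260) - 139/(3*(-1331)) = -359/260 - 139/(-3993) = -359/260 - 139*(-1/3993) = -359/260 + 139/3993 = -1397347/1038180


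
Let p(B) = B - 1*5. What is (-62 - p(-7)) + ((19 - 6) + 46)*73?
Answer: 4257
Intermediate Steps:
p(B) = -5 + B (p(B) = B - 5 = -5 + B)
(-62 - p(-7)) + ((19 - 6) + 46)*73 = (-62 - (-5 - 7)) + ((19 - 6) + 46)*73 = (-62 - 1*(-12)) + (13 + 46)*73 = (-62 + 12) + 59*73 = -50 + 4307 = 4257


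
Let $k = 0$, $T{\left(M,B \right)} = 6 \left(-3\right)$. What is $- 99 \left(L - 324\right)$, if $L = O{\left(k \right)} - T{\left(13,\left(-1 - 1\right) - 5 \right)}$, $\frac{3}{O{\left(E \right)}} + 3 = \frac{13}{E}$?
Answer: $30294$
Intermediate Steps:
$T{\left(M,B \right)} = -18$
$O{\left(E \right)} = \frac{3}{-3 + \frac{13}{E}}$
$L = 18$ ($L = \left(-3\right) 0 \frac{1}{-13 + 3 \cdot 0} - -18 = \left(-3\right) 0 \frac{1}{-13 + 0} + 18 = \left(-3\right) 0 \frac{1}{-13} + 18 = \left(-3\right) 0 \left(- \frac{1}{13}\right) + 18 = 0 + 18 = 18$)
$- 99 \left(L - 324\right) = - 99 \left(18 - 324\right) = \left(-99\right) \left(-306\right) = 30294$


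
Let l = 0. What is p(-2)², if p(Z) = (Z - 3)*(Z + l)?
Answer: 100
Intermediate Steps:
p(Z) = Z*(-3 + Z) (p(Z) = (Z - 3)*(Z + 0) = (-3 + Z)*Z = Z*(-3 + Z))
p(-2)² = (-2*(-3 - 2))² = (-2*(-5))² = 10² = 100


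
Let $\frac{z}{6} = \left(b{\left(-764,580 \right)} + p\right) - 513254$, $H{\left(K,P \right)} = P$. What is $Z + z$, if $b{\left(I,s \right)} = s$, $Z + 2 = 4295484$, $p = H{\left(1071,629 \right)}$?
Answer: $1223212$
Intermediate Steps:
$p = 629$
$Z = 4295482$ ($Z = -2 + 4295484 = 4295482$)
$z = -3072270$ ($z = 6 \left(\left(580 + 629\right) - 513254\right) = 6 \left(1209 - 513254\right) = 6 \left(-512045\right) = -3072270$)
$Z + z = 4295482 - 3072270 = 1223212$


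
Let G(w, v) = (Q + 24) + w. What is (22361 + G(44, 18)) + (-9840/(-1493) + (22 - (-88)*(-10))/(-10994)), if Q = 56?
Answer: 184589598162/8207021 ≈ 22492.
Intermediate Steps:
G(w, v) = 80 + w (G(w, v) = (56 + 24) + w = 80 + w)
(22361 + G(44, 18)) + (-9840/(-1493) + (22 - (-88)*(-10))/(-10994)) = (22361 + (80 + 44)) + (-9840/(-1493) + (22 - (-88)*(-10))/(-10994)) = (22361 + 124) + (-9840*(-1/1493) + (22 - 22*40)*(-1/10994)) = 22485 + (9840/1493 + (22 - 880)*(-1/10994)) = 22485 + (9840/1493 - 858*(-1/10994)) = 22485 + (9840/1493 + 429/5497) = 22485 + 54730977/8207021 = 184589598162/8207021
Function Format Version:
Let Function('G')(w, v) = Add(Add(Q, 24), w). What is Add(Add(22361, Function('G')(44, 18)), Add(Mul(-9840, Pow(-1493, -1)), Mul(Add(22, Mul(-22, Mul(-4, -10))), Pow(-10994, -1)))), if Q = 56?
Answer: Rational(184589598162, 8207021) ≈ 22492.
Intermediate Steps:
Function('G')(w, v) = Add(80, w) (Function('G')(w, v) = Add(Add(56, 24), w) = Add(80, w))
Add(Add(22361, Function('G')(44, 18)), Add(Mul(-9840, Pow(-1493, -1)), Mul(Add(22, Mul(-22, Mul(-4, -10))), Pow(-10994, -1)))) = Add(Add(22361, Add(80, 44)), Add(Mul(-9840, Pow(-1493, -1)), Mul(Add(22, Mul(-22, Mul(-4, -10))), Pow(-10994, -1)))) = Add(Add(22361, 124), Add(Mul(-9840, Rational(-1, 1493)), Mul(Add(22, Mul(-22, 40)), Rational(-1, 10994)))) = Add(22485, Add(Rational(9840, 1493), Mul(Add(22, -880), Rational(-1, 10994)))) = Add(22485, Add(Rational(9840, 1493), Mul(-858, Rational(-1, 10994)))) = Add(22485, Add(Rational(9840, 1493), Rational(429, 5497))) = Add(22485, Rational(54730977, 8207021)) = Rational(184589598162, 8207021)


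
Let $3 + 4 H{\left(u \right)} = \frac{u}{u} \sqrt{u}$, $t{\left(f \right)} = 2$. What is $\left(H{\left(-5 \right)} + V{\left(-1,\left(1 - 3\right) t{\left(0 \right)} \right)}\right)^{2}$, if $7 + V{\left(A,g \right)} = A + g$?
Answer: $\frac{\left(-51 + i \sqrt{5}\right)^{2}}{16} \approx 162.25 - 14.255 i$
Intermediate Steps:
$H{\left(u \right)} = - \frac{3}{4} + \frac{\sqrt{u}}{4}$ ($H{\left(u \right)} = - \frac{3}{4} + \frac{\frac{u}{u} \sqrt{u}}{4} = - \frac{3}{4} + \frac{1 \sqrt{u}}{4} = - \frac{3}{4} + \frac{\sqrt{u}}{4}$)
$V{\left(A,g \right)} = -7 + A + g$ ($V{\left(A,g \right)} = -7 + \left(A + g\right) = -7 + A + g$)
$\left(H{\left(-5 \right)} + V{\left(-1,\left(1 - 3\right) t{\left(0 \right)} \right)}\right)^{2} = \left(\left(- \frac{3}{4} + \frac{\sqrt{-5}}{4}\right) - \left(8 - \left(1 - 3\right) 2\right)\right)^{2} = \left(\left(- \frac{3}{4} + \frac{i \sqrt{5}}{4}\right) - 12\right)^{2} = \left(- \frac{51}{4} + \frac{i \sqrt{5}}{4}\right)^{2}$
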